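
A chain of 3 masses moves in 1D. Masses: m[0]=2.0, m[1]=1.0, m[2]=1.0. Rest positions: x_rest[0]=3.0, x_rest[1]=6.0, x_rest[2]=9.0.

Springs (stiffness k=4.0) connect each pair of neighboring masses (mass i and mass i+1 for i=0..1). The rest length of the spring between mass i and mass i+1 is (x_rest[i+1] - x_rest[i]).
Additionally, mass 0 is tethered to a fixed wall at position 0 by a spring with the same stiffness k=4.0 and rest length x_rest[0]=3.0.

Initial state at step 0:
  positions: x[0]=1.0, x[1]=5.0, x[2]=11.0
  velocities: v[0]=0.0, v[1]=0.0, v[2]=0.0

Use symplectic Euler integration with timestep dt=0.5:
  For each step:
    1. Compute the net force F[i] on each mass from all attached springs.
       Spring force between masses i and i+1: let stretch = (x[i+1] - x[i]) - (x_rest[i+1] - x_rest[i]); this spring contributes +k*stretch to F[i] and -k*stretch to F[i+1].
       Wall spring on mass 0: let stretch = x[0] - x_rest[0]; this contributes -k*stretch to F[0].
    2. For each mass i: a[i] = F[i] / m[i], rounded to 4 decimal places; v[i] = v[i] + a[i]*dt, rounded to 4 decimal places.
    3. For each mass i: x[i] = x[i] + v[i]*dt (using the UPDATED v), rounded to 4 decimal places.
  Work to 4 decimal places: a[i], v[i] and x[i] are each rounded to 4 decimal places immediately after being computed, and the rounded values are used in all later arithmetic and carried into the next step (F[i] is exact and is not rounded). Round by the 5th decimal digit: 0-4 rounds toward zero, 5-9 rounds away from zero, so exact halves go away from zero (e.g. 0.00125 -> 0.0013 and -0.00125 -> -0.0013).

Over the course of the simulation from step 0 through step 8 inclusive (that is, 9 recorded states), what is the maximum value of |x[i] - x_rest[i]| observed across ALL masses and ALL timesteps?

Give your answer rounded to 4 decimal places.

Answer: 3.0000

Derivation:
Step 0: x=[1.0000 5.0000 11.0000] v=[0.0000 0.0000 0.0000]
Step 1: x=[2.5000 7.0000 8.0000] v=[3.0000 4.0000 -6.0000]
Step 2: x=[5.0000 5.5000 7.0000] v=[5.0000 -3.0000 -2.0000]
Step 3: x=[5.2500 5.0000 7.5000] v=[0.5000 -1.0000 1.0000]
Step 4: x=[2.7500 7.2500 8.5000] v=[-5.0000 4.5000 2.0000]
Step 5: x=[1.1250 6.2500 11.2500] v=[-3.2500 -2.0000 5.5000]
Step 6: x=[1.5000 5.1250 12.0000] v=[0.7500 -2.2500 1.5000]
Step 7: x=[2.9375 7.2500 8.8750] v=[2.8750 4.2500 -6.2500]
Step 8: x=[5.0625 6.6875 7.1250] v=[4.2500 -1.1250 -3.5000]
Max displacement = 3.0000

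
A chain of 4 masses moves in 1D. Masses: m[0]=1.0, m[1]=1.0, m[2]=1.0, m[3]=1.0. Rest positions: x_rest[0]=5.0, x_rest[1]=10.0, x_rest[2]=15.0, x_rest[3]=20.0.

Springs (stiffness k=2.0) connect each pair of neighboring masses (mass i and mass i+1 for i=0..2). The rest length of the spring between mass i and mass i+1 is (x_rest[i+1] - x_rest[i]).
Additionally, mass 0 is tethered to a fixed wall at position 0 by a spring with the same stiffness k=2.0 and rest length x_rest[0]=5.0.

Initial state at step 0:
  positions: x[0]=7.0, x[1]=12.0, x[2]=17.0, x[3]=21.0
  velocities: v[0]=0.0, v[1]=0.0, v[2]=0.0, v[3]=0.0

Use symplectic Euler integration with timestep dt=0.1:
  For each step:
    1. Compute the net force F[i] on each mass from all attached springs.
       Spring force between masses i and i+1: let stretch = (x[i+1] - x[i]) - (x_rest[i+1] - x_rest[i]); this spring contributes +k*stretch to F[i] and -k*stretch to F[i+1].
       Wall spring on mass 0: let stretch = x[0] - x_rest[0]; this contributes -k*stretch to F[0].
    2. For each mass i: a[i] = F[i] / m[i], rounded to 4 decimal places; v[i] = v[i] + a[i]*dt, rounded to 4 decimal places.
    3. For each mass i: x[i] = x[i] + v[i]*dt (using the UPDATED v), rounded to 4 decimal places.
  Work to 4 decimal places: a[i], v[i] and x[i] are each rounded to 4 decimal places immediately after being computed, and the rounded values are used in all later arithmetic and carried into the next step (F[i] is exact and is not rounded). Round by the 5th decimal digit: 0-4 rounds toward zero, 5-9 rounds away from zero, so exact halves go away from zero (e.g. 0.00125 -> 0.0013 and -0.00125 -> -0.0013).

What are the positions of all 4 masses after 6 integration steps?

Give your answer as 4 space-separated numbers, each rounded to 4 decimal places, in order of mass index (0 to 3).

Answer: 6.2649 11.9244 16.6569 21.3672

Derivation:
Step 0: x=[7.0000 12.0000 17.0000 21.0000] v=[0.0000 0.0000 0.0000 0.0000]
Step 1: x=[6.9600 12.0000 16.9800 21.0200] v=[-0.4000 0.0000 -0.2000 0.2000]
Step 2: x=[6.8816 11.9988 16.9412 21.0592] v=[-0.7840 -0.0120 -0.3880 0.3920]
Step 3: x=[6.7679 11.9941 16.8859 21.1160] v=[-1.1369 -0.0470 -0.5529 0.5684]
Step 4: x=[6.6234 11.9827 16.8174 21.1882] v=[-1.4452 -0.1139 -0.6852 0.7224]
Step 5: x=[6.4536 11.9608 16.7396 21.2730] v=[-1.6980 -0.2188 -0.7780 0.8482]
Step 6: x=[6.2649 11.9244 16.6569 21.3672] v=[-1.8873 -0.3645 -0.8271 0.9415]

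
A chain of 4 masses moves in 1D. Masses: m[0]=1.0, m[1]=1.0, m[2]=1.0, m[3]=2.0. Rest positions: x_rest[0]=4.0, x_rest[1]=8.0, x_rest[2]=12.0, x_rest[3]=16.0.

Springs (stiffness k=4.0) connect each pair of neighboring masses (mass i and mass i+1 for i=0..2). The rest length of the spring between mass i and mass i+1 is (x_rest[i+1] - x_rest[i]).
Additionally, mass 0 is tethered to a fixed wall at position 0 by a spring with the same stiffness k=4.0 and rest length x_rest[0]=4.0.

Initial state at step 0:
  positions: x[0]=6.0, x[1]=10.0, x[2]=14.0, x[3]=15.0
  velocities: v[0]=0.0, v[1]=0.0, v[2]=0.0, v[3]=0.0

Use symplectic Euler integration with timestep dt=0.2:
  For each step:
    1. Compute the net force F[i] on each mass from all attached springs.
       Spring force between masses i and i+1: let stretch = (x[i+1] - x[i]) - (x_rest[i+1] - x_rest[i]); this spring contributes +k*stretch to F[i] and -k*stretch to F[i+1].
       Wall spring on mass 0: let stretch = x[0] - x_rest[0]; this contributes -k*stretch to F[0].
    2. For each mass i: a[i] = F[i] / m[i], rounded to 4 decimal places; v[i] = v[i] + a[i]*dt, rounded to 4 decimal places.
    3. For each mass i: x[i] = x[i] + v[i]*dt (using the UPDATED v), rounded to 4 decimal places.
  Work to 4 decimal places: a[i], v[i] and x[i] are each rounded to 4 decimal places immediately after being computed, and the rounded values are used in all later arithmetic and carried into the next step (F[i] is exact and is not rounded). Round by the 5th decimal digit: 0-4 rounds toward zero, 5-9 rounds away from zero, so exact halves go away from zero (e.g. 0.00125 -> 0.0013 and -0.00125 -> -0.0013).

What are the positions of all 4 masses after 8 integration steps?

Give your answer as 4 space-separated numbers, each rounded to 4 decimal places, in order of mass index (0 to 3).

Step 0: x=[6.0000 10.0000 14.0000 15.0000] v=[0.0000 0.0000 0.0000 0.0000]
Step 1: x=[5.6800 10.0000 13.5200 15.2400] v=[-1.6000 0.0000 -2.4000 1.2000]
Step 2: x=[5.1424 9.8720 12.7520 15.6624] v=[-2.6880 -0.6400 -3.8400 2.1120]
Step 3: x=[4.5388 9.4481 11.9889 16.1720] v=[-3.0182 -2.1197 -3.8157 2.5478]
Step 4: x=[3.9944 8.6452 11.4885 16.6669] v=[-2.7218 -4.0145 -2.5019 2.4746]
Step 5: x=[3.5551 7.5531 11.3617 17.0675] v=[-2.1967 -5.4605 -0.6338 2.0032]
Step 6: x=[3.1866 6.4307 11.5385 17.3317] v=[-1.8424 -5.6120 0.8840 1.3209]
Step 7: x=[2.8273 5.6065 11.8250 17.4524] v=[-1.7964 -4.1210 1.4323 0.6036]
Step 8: x=[2.4603 5.3326 12.0169 17.4429] v=[-1.8349 -1.3696 0.9594 -0.0474]

Answer: 2.4603 5.3326 12.0169 17.4429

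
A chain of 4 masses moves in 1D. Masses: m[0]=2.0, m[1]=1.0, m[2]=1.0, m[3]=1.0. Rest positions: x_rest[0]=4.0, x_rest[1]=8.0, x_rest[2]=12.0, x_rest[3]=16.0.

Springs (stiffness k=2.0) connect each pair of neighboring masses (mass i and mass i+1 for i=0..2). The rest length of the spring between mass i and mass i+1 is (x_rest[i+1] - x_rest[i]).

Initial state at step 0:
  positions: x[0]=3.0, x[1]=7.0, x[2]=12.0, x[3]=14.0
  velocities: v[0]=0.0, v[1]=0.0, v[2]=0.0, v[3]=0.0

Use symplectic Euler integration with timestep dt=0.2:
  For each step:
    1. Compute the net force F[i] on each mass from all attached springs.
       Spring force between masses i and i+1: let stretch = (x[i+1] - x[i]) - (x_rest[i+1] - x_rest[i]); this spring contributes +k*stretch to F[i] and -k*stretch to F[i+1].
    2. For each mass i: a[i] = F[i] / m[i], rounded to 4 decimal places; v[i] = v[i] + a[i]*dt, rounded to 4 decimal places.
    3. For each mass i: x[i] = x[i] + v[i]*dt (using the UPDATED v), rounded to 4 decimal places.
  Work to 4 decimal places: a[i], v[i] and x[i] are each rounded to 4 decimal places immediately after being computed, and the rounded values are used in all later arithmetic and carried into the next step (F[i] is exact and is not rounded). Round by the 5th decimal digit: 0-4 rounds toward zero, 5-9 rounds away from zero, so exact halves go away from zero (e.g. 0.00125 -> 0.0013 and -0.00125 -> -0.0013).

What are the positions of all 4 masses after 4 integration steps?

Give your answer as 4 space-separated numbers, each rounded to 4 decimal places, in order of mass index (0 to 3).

Answer: 3.0386 7.3870 10.3673 15.1685

Derivation:
Step 0: x=[3.0000 7.0000 12.0000 14.0000] v=[0.0000 0.0000 0.0000 0.0000]
Step 1: x=[3.0000 7.0800 11.7600 14.1600] v=[0.0000 0.4000 -1.2000 0.8000]
Step 2: x=[3.0032 7.2080 11.3376 14.4480] v=[0.0160 0.6400 -2.1120 1.4400]
Step 3: x=[3.0146 7.3300 10.8337 14.8072] v=[0.0570 0.6099 -2.5197 1.7958]
Step 4: x=[3.0386 7.3870 10.3673 15.1685] v=[0.1201 0.2852 -2.3318 1.8064]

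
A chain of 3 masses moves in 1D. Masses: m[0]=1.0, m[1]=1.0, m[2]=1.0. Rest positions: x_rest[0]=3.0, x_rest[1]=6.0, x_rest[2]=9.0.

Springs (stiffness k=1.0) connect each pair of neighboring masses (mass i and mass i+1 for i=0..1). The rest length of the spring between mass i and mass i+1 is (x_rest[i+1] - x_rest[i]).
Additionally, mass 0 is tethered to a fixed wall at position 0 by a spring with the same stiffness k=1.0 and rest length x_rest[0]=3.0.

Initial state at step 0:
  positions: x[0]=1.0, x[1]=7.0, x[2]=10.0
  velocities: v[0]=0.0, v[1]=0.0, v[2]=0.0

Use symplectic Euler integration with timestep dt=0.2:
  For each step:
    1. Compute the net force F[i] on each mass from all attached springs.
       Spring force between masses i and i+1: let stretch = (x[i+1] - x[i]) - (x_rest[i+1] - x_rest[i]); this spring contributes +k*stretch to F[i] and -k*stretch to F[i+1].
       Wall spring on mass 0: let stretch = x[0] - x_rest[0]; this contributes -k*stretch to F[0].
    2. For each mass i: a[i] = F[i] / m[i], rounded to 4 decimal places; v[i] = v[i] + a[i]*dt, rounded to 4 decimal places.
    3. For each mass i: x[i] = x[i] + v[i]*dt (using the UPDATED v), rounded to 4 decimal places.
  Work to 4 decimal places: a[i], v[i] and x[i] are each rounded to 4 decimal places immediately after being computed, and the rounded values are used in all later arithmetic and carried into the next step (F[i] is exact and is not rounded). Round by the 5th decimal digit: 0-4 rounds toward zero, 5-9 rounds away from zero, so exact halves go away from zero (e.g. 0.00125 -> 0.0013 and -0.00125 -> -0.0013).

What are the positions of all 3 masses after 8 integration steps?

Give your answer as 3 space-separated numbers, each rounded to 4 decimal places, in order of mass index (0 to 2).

Answer: 4.7940 5.4016 9.3451

Derivation:
Step 0: x=[1.0000 7.0000 10.0000] v=[0.0000 0.0000 0.0000]
Step 1: x=[1.2000 6.8800 10.0000] v=[1.0000 -0.6000 0.0000]
Step 2: x=[1.5792 6.6576 9.9952] v=[1.8960 -1.1120 -0.0240]
Step 3: x=[2.0984 6.3656 9.9769] v=[2.5958 -1.4602 -0.0915]
Step 4: x=[2.7043 6.0473 9.9341] v=[3.0296 -1.5914 -0.2138]
Step 5: x=[3.3358 5.7508 9.8559] v=[3.1573 -1.4826 -0.3912]
Step 6: x=[3.9304 5.5219 9.7335] v=[2.9731 -1.1446 -0.6122]
Step 7: x=[4.4315 5.3978 9.5626] v=[2.5053 -0.6206 -0.8545]
Step 8: x=[4.7940 5.4016 9.3451] v=[1.8123 0.0191 -1.0875]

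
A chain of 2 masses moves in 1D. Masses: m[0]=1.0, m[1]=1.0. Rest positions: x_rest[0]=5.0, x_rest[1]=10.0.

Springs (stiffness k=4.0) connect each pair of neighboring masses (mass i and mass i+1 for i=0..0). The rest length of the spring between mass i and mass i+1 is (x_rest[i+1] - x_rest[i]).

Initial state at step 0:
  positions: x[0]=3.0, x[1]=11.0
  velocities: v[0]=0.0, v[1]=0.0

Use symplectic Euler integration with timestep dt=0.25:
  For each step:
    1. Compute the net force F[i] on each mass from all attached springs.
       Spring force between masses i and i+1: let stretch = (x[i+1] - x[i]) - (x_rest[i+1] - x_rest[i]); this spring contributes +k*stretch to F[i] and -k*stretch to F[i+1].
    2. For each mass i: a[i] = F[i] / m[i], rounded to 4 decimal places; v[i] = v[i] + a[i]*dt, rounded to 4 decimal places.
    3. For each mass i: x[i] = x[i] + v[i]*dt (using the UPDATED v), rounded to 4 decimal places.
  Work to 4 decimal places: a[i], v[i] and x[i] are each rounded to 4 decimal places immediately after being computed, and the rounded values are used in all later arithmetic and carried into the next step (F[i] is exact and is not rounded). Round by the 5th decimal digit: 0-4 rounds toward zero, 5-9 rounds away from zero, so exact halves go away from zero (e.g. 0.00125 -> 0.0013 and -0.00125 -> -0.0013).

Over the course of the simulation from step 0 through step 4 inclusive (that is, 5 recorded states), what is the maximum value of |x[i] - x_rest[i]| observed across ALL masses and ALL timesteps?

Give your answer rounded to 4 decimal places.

Answer: 2.0937

Derivation:
Step 0: x=[3.0000 11.0000] v=[0.0000 0.0000]
Step 1: x=[3.7500 10.2500] v=[3.0000 -3.0000]
Step 2: x=[4.8750 9.1250] v=[4.5000 -4.5000]
Step 3: x=[5.8125 8.1875] v=[3.7500 -3.7500]
Step 4: x=[6.0938 7.9063] v=[1.1250 -1.1250]
Max displacement = 2.0937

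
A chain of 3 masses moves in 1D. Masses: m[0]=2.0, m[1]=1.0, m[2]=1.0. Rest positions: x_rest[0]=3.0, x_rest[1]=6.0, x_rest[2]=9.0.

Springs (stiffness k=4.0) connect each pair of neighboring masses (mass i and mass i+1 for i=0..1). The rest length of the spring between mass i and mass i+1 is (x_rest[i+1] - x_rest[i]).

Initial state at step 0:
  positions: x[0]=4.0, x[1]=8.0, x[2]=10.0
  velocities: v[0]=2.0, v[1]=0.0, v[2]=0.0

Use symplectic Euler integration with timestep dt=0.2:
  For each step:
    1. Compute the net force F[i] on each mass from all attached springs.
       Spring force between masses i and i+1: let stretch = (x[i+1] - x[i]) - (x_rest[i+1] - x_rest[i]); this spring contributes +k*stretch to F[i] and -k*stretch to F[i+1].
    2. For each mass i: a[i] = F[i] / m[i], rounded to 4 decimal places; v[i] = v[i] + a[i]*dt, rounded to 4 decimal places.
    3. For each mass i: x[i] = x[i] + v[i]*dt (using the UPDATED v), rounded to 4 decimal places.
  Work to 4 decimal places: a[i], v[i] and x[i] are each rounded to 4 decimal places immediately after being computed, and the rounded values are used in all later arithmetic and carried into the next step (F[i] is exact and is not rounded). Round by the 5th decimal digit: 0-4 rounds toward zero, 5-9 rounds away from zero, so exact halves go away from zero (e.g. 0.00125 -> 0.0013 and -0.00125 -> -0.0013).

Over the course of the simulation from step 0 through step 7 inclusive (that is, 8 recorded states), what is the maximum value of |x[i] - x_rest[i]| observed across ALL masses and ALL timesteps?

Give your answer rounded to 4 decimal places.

Answer: 2.9800

Derivation:
Step 0: x=[4.0000 8.0000 10.0000] v=[2.0000 0.0000 0.0000]
Step 1: x=[4.4800 7.6800 10.1600] v=[2.4000 -1.6000 0.8000]
Step 2: x=[4.9760 7.2448 10.4032] v=[2.4800 -2.1760 1.2160]
Step 3: x=[5.4135 6.9519 10.6211] v=[2.1875 -1.4643 1.0893]
Step 4: x=[5.7341 7.0000 10.7319] v=[1.6029 0.2403 0.5539]
Step 5: x=[5.9160 7.4426 10.7256] v=[0.9093 2.2131 -0.0316]
Step 6: x=[5.9800 8.1662 10.6740] v=[0.3199 3.6182 -0.2580]
Step 7: x=[5.9789 8.9413 10.7012] v=[-0.0056 3.8755 0.1358]
Max displacement = 2.9800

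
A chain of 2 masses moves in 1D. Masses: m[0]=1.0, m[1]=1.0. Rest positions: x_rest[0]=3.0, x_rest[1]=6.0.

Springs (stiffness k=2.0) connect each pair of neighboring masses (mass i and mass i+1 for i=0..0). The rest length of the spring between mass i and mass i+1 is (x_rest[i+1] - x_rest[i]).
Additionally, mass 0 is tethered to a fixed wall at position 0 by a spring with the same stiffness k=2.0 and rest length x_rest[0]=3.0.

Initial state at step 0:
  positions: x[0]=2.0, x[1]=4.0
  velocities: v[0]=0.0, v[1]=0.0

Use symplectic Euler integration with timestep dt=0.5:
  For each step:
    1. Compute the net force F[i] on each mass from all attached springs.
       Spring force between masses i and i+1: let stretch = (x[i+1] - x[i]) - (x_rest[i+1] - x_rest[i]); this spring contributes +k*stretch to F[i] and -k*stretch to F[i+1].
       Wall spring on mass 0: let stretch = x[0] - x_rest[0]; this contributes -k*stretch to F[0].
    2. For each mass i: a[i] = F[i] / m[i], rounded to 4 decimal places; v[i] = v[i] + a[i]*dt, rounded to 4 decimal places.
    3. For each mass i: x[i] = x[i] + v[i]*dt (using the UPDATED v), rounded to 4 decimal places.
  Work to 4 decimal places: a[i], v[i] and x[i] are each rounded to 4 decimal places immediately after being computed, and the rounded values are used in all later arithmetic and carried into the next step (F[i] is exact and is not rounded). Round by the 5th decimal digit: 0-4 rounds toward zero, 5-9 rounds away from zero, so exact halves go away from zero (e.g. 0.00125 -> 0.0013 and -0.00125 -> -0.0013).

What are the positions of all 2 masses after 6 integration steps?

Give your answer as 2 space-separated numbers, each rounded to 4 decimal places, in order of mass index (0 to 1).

Answer: 4.1407 7.8751

Derivation:
Step 0: x=[2.0000 4.0000] v=[0.0000 0.0000]
Step 1: x=[2.0000 4.5000] v=[0.0000 1.0000]
Step 2: x=[2.2500 5.2500] v=[0.5000 1.5000]
Step 3: x=[2.8750 6.0000] v=[1.2500 1.5000]
Step 4: x=[3.6250 6.6875] v=[1.5000 1.3750]
Step 5: x=[4.0938 7.3438] v=[0.9375 1.3125]
Step 6: x=[4.1407 7.8751] v=[0.0937 1.0625]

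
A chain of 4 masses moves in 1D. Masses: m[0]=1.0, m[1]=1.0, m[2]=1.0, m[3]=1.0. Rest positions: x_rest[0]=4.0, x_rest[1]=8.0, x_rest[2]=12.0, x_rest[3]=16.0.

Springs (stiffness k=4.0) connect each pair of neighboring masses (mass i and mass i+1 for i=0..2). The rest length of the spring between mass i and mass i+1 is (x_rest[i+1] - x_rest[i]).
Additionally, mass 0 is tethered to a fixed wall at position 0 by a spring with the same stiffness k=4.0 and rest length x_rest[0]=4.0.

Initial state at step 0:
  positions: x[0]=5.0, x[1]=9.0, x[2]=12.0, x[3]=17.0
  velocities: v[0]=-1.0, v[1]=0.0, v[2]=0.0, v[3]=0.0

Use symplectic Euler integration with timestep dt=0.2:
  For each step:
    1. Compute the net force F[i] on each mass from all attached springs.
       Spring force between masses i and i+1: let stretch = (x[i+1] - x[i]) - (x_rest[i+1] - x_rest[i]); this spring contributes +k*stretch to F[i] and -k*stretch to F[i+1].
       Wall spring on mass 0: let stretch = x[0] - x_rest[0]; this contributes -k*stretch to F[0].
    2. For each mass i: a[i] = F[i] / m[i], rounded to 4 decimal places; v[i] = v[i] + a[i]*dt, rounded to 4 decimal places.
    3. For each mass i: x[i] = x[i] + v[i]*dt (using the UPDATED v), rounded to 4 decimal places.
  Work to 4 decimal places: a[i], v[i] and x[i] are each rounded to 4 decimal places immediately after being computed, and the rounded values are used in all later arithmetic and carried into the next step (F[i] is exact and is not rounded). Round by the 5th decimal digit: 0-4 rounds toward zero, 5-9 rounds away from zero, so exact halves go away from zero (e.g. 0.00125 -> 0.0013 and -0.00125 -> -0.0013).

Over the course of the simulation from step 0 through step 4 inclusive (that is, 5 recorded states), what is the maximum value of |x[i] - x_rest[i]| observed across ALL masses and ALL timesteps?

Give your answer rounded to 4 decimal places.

Answer: 1.3496

Derivation:
Step 0: x=[5.0000 9.0000 12.0000 17.0000] v=[-1.0000 0.0000 0.0000 0.0000]
Step 1: x=[4.6400 8.8400 12.3200 16.8400] v=[-1.8000 -0.8000 1.6000 -0.8000]
Step 2: x=[4.2096 8.5648 12.8064 16.5968] v=[-2.1520 -1.3760 2.4320 -1.2160]
Step 3: x=[3.8025 8.2714 13.2206 16.3871] v=[-2.0355 -1.4669 2.0710 -1.0483]
Step 4: x=[3.5020 8.0549 13.3496 16.3108] v=[-1.5024 -1.0827 0.6448 -0.3815]
Max displacement = 1.3496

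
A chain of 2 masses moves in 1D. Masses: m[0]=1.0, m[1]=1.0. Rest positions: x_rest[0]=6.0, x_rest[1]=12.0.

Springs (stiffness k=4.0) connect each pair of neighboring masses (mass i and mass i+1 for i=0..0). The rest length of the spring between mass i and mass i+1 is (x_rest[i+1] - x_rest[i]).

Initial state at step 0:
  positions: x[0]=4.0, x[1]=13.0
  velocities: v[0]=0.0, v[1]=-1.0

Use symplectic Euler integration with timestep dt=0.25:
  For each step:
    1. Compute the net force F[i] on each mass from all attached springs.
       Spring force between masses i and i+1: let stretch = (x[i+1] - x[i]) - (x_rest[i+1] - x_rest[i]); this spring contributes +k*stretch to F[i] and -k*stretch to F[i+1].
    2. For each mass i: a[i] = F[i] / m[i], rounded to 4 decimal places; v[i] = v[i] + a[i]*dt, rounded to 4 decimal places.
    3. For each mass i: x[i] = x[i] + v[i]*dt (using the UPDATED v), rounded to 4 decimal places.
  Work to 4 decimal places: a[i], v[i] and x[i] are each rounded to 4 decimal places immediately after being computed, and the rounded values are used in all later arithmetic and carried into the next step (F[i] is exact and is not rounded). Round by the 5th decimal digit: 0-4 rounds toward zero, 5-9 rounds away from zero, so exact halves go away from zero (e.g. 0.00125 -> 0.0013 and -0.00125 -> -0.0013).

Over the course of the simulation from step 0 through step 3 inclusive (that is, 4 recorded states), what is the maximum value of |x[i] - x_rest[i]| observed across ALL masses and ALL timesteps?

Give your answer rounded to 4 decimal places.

Answer: 2.3437

Derivation:
Step 0: x=[4.0000 13.0000] v=[0.0000 -1.0000]
Step 1: x=[4.7500 12.0000] v=[3.0000 -4.0000]
Step 2: x=[5.8125 10.6875] v=[4.2500 -5.2500]
Step 3: x=[6.5938 9.6563] v=[3.1250 -4.1250]
Max displacement = 2.3437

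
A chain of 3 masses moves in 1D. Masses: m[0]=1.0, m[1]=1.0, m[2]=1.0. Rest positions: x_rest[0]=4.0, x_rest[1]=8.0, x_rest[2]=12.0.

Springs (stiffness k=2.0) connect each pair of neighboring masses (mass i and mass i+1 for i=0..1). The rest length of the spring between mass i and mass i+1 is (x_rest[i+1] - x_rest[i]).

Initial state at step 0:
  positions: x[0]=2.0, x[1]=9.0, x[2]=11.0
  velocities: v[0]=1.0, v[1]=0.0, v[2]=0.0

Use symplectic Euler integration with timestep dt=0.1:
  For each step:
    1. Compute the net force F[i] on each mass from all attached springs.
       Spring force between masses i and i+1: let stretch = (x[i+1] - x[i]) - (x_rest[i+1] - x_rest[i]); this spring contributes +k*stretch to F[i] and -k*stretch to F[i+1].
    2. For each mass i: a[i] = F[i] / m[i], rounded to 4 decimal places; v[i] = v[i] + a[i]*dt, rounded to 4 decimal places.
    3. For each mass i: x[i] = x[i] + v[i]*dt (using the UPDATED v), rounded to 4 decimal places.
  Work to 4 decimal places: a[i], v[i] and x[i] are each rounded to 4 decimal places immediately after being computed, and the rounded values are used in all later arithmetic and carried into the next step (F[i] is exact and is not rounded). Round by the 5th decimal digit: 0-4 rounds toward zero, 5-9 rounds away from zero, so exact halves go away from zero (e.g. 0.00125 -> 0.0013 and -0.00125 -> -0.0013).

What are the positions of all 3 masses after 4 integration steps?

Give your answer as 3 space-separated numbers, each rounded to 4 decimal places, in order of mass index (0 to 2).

Step 0: x=[2.0000 9.0000 11.0000] v=[1.0000 0.0000 0.0000]
Step 1: x=[2.1600 8.9000 11.0400] v=[1.6000 -1.0000 0.4000]
Step 2: x=[2.3748 8.7080 11.1172] v=[2.1480 -1.9200 0.7720]
Step 3: x=[2.6363 8.4375 11.2262] v=[2.6146 -2.7048 1.0902]
Step 4: x=[2.9338 8.1068 11.3595] v=[2.9748 -3.3073 1.3325]

Answer: 2.9338 8.1068 11.3595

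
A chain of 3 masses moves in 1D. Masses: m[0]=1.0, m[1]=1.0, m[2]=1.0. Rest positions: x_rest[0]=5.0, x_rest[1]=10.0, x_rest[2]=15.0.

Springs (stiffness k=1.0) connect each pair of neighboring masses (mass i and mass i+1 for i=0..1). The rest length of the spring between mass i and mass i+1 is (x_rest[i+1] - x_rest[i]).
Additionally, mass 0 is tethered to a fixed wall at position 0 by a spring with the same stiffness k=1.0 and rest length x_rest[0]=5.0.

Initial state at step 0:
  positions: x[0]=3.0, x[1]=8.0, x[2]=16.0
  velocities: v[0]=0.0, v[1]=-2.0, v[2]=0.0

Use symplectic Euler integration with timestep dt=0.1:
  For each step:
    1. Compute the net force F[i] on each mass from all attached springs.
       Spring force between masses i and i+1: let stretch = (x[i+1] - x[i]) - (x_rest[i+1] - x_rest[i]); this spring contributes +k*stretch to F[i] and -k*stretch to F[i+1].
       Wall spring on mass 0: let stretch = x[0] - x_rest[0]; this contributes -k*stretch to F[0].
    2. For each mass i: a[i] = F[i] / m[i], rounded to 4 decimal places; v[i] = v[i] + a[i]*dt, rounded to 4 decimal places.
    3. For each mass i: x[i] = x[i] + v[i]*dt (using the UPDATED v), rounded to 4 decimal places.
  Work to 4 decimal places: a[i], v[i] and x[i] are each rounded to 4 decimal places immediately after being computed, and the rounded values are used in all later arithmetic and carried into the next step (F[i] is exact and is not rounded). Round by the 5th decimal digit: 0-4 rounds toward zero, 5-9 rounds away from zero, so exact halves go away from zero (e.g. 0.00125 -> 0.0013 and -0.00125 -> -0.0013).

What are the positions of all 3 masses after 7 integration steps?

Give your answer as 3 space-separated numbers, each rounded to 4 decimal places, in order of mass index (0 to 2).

Step 0: x=[3.0000 8.0000 16.0000] v=[0.0000 -2.0000 0.0000]
Step 1: x=[3.0200 7.8300 15.9700] v=[0.2000 -1.7000 -0.3000]
Step 2: x=[3.0579 7.6933 15.9086] v=[0.3790 -1.3670 -0.6140]
Step 3: x=[3.1116 7.5924 15.8151] v=[0.5368 -1.0090 -0.9355]
Step 4: x=[3.1790 7.5289 15.6893] v=[0.6737 -0.6348 -1.2578]
Step 5: x=[3.2581 7.5035 15.5319] v=[0.7908 -0.2538 -1.5738]
Step 6: x=[3.3471 7.5160 15.3442] v=[0.8895 0.1245 -1.8766]
Step 7: x=[3.4443 7.5650 15.1283] v=[0.9717 0.4904 -2.1594]

Answer: 3.4443 7.5650 15.1283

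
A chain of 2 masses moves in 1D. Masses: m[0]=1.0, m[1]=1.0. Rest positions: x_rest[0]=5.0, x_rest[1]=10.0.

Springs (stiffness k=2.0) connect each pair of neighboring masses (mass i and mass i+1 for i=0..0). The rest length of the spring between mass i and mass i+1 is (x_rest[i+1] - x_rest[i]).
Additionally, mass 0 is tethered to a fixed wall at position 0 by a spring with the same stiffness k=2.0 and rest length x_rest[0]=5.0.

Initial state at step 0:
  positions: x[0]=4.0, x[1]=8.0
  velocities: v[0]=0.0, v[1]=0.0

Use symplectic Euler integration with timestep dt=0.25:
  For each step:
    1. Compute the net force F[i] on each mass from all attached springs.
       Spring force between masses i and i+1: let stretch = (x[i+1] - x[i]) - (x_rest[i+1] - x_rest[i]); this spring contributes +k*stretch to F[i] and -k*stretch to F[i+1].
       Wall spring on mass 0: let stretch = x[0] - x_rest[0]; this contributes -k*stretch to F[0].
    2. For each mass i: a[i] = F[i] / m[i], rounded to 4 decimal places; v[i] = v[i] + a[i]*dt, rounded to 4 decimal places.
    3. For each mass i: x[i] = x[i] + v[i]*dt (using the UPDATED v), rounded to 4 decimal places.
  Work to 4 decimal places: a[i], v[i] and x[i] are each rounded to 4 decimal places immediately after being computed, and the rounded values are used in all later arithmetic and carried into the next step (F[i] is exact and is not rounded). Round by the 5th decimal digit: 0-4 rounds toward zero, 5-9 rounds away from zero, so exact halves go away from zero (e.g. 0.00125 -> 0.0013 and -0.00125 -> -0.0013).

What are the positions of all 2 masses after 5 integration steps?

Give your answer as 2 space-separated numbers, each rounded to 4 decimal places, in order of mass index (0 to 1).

Answer: 4.3998 9.4270

Derivation:
Step 0: x=[4.0000 8.0000] v=[0.0000 0.0000]
Step 1: x=[4.0000 8.1250] v=[0.0000 0.5000]
Step 2: x=[4.0156 8.3594] v=[0.0625 0.9375]
Step 3: x=[4.0723 8.6758] v=[0.2266 1.2656]
Step 4: x=[4.1954 9.0418] v=[0.4922 1.4639]
Step 5: x=[4.3998 9.4270] v=[0.8177 1.5407]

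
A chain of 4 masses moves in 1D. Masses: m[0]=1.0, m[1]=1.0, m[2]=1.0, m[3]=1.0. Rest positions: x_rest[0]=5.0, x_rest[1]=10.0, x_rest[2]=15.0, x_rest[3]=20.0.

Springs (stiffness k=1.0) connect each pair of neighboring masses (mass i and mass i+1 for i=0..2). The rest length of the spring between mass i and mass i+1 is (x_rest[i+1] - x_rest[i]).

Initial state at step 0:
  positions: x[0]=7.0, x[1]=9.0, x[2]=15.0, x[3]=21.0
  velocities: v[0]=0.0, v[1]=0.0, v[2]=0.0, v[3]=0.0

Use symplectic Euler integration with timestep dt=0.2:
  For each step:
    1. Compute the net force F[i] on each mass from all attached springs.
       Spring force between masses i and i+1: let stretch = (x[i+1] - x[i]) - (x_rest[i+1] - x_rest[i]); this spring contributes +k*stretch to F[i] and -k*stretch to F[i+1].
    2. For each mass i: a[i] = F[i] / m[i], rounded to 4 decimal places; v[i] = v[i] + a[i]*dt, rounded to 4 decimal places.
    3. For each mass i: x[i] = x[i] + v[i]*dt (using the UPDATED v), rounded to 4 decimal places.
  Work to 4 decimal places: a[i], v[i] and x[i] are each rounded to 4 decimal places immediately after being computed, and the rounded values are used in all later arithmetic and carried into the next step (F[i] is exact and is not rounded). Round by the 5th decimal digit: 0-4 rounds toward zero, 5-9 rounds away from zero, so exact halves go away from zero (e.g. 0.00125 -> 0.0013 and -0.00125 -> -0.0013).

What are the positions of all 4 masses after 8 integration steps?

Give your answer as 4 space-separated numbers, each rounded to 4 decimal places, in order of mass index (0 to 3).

Answer: 4.5588 11.8947 15.6116 19.9345

Derivation:
Step 0: x=[7.0000 9.0000 15.0000 21.0000] v=[0.0000 0.0000 0.0000 0.0000]
Step 1: x=[6.8800 9.1600 15.0000 20.9600] v=[-0.6000 0.8000 0.0000 -0.2000]
Step 2: x=[6.6512 9.4624 15.0048 20.8816] v=[-1.1440 1.5120 0.0240 -0.3920]
Step 3: x=[6.3348 9.8740 15.0230 20.7681] v=[-1.5818 2.0582 0.0909 -0.5674]
Step 4: x=[5.9600 10.3500 15.0650 20.6248] v=[-1.8740 2.3802 0.2101 -0.7164]
Step 5: x=[5.5608 10.8390 15.1408 20.4591] v=[-1.9960 2.4452 0.3791 -0.8284]
Step 6: x=[5.1727 11.2890 15.2573 20.2807] v=[-1.9404 2.2499 0.5824 -0.8921]
Step 7: x=[4.8293 11.6531 15.4160 20.1013] v=[-1.7171 1.8203 0.7934 -0.8968]
Step 8: x=[4.5588 11.8947 15.6116 19.9345] v=[-1.3523 1.2081 0.9779 -0.8339]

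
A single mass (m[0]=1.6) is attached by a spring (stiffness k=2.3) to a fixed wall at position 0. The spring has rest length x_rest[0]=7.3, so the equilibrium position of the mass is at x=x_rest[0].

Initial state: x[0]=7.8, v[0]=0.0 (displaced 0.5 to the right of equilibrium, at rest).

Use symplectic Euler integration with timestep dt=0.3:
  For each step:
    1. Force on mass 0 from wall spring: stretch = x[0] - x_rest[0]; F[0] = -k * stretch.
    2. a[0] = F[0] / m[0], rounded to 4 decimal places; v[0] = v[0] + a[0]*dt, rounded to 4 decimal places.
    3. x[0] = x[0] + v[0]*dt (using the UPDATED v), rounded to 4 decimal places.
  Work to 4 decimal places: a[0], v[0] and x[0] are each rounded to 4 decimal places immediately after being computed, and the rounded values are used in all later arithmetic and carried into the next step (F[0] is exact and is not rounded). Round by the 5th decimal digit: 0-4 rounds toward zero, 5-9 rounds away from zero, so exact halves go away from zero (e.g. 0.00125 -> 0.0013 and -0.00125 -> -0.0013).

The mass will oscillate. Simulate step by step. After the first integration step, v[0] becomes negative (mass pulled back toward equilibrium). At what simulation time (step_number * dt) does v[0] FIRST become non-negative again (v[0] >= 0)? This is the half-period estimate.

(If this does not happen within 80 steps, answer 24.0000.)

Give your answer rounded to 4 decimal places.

Answer: 2.7000

Derivation:
Step 0: x=[7.8000] v=[0.0000]
Step 1: x=[7.7353] v=[-0.2156]
Step 2: x=[7.6143] v=[-0.4033]
Step 3: x=[7.4527] v=[-0.5388]
Step 4: x=[7.2713] v=[-0.6047]
Step 5: x=[7.0936] v=[-0.5923]
Step 6: x=[6.9426] v=[-0.5033]
Step 7: x=[6.8378] v=[-0.3492]
Step 8: x=[6.7928] v=[-0.1499]
Step 9: x=[6.8134] v=[0.0688]
First v>=0 after going negative at step 9, time=2.7000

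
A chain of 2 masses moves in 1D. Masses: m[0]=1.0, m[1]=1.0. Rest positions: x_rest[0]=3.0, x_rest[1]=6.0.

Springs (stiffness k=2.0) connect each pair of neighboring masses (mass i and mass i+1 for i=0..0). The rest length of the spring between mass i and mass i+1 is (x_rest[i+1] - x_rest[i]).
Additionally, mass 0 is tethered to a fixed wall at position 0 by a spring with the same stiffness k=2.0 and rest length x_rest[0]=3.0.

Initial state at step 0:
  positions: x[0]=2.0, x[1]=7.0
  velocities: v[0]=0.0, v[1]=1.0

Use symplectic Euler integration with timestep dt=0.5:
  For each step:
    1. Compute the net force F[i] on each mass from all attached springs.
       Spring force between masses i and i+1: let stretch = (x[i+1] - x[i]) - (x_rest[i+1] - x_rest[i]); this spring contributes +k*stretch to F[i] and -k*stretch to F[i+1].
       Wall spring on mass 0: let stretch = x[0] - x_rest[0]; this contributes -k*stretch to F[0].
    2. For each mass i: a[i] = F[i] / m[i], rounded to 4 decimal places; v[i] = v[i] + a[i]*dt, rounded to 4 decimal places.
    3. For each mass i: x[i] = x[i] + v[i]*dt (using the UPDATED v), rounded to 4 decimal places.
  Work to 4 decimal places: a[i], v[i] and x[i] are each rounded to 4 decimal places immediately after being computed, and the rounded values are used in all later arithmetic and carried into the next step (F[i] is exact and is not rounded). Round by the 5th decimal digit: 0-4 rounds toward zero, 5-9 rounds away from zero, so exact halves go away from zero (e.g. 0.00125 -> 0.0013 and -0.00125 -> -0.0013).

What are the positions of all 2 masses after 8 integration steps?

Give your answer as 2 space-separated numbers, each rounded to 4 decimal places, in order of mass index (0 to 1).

Answer: 3.5899 4.8751

Derivation:
Step 0: x=[2.0000 7.0000] v=[0.0000 1.0000]
Step 1: x=[3.5000 6.5000] v=[3.0000 -1.0000]
Step 2: x=[4.7500 6.0000] v=[2.5000 -1.0000]
Step 3: x=[4.2500 6.3750] v=[-1.0000 0.7500]
Step 4: x=[2.6875 7.1875] v=[-3.1250 1.6250]
Step 5: x=[2.0313 7.2500] v=[-1.3125 0.1250]
Step 6: x=[2.9688 6.2032] v=[1.8749 -2.0937]
Step 7: x=[4.0391 5.0392] v=[2.1405 -2.3281]
Step 8: x=[3.5899 4.8751] v=[-0.8985 -0.3282]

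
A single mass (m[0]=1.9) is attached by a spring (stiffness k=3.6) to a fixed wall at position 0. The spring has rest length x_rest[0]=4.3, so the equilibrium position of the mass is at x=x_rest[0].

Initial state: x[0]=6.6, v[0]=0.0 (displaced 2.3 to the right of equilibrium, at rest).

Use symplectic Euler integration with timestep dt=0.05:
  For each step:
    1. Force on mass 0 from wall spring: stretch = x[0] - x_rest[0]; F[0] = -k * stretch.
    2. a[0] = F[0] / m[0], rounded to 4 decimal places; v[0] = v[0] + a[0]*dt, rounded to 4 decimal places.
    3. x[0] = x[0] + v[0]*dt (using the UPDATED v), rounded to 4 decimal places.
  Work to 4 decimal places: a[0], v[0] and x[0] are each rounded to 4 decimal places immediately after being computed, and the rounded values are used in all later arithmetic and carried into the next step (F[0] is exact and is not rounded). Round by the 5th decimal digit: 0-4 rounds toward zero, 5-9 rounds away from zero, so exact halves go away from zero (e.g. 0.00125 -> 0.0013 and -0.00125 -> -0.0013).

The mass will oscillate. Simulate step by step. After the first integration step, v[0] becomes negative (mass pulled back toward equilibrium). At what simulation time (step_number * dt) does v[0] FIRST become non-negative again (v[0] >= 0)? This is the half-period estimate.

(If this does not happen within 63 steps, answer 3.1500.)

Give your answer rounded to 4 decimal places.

Answer: 2.3000

Derivation:
Step 0: x=[6.6000] v=[0.0000]
Step 1: x=[6.5891] v=[-0.2179]
Step 2: x=[6.5674] v=[-0.4348]
Step 3: x=[6.5349] v=[-0.6496]
Step 4: x=[6.4918] v=[-0.8613]
Step 5: x=[6.4384] v=[-1.0689]
Step 6: x=[6.3748] v=[-1.2715]
Step 7: x=[6.3014] v=[-1.4681]
Step 8: x=[6.2185] v=[-1.6577]
Step 9: x=[6.1265] v=[-1.8395]
Step 10: x=[6.0259] v=[-2.0125]
Step 11: x=[5.9171] v=[-2.1760]
Step 12: x=[5.8006] v=[-2.3292]
Step 13: x=[5.6770] v=[-2.4714]
Step 14: x=[5.5469] v=[-2.6019]
Step 15: x=[5.4109] v=[-2.7200]
Step 16: x=[5.2696] v=[-2.8252]
Step 17: x=[5.1237] v=[-2.9171]
Step 18: x=[4.9739] v=[-2.9951]
Step 19: x=[4.8210] v=[-3.0589]
Step 20: x=[4.6656] v=[-3.1083]
Step 21: x=[4.5085] v=[-3.1429]
Step 22: x=[4.3504] v=[-3.1627]
Step 23: x=[4.1920] v=[-3.1675]
Step 24: x=[4.0341] v=[-3.1573]
Step 25: x=[3.8775] v=[-3.1321]
Step 26: x=[3.7229] v=[-3.0921]
Step 27: x=[3.5710] v=[-3.0374]
Step 28: x=[3.4226] v=[-2.9683]
Step 29: x=[3.2783] v=[-2.8852]
Step 30: x=[3.1389] v=[-2.7884]
Step 31: x=[3.0050] v=[-2.6784]
Step 32: x=[2.8772] v=[-2.5557]
Step 33: x=[2.7562] v=[-2.4209]
Step 34: x=[2.6425] v=[-2.2746]
Step 35: x=[2.5366] v=[-2.1176]
Step 36: x=[2.4391] v=[-1.9505]
Step 37: x=[2.3504] v=[-1.7742]
Step 38: x=[2.2709] v=[-1.5895]
Step 39: x=[2.2010] v=[-1.3973]
Step 40: x=[2.1411] v=[-1.1984]
Step 41: x=[2.0914] v=[-0.9939]
Step 42: x=[2.0522] v=[-0.7847]
Step 43: x=[2.0236] v=[-0.5718]
Step 44: x=[2.0058] v=[-0.3561]
Step 45: x=[1.9989] v=[-0.1388]
Step 46: x=[2.0029] v=[0.0792]
First v>=0 after going negative at step 46, time=2.3000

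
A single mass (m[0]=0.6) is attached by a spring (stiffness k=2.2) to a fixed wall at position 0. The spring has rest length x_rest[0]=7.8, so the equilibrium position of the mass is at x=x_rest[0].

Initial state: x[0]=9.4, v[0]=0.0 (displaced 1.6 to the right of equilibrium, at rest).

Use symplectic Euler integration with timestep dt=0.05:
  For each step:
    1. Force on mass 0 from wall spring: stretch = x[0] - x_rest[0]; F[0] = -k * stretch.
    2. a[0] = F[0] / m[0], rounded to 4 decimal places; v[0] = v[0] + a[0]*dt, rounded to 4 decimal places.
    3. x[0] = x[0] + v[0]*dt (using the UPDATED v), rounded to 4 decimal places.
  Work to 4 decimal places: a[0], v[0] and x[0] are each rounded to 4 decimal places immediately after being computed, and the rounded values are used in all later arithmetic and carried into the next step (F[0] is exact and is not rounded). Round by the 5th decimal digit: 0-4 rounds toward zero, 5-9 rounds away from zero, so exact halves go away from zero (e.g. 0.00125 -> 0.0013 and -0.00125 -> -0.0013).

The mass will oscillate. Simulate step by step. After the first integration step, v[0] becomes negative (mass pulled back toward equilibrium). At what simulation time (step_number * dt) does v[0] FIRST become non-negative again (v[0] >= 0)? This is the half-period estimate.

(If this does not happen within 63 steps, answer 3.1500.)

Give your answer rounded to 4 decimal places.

Step 0: x=[9.4000] v=[0.0000]
Step 1: x=[9.3853] v=[-0.2933]
Step 2: x=[9.3561] v=[-0.5839]
Step 3: x=[9.3126] v=[-0.8692]
Step 4: x=[9.2553] v=[-1.1465]
Step 5: x=[9.1846] v=[-1.4133]
Step 6: x=[9.1012] v=[-1.6671]
Step 7: x=[9.0059] v=[-1.9057]
Step 8: x=[8.8996] v=[-2.1268]
Step 9: x=[8.7832] v=[-2.3284]
Step 10: x=[8.6578] v=[-2.5087]
Step 11: x=[8.5245] v=[-2.6660]
Step 12: x=[8.3846] v=[-2.7988]
Step 13: x=[8.2393] v=[-2.9060]
Step 14: x=[8.0900] v=[-2.9865]
Step 15: x=[7.9380] v=[-3.0397]
Step 16: x=[7.7848] v=[-3.0650]
Step 17: x=[7.6317] v=[-3.0622]
Step 18: x=[7.4801] v=[-3.0313]
Step 19: x=[7.3315] v=[-2.9727]
Step 20: x=[7.1872] v=[-2.8868]
Step 21: x=[7.0485] v=[-2.7745]
Step 22: x=[6.9167] v=[-2.6367]
Step 23: x=[6.7930] v=[-2.4748]
Step 24: x=[6.6785] v=[-2.2902]
Step 25: x=[6.5743] v=[-2.0846]
Step 26: x=[6.4813] v=[-1.8599]
Step 27: x=[6.4004] v=[-1.6181]
Step 28: x=[6.3323] v=[-1.3615]
Step 29: x=[6.2777] v=[-1.0924]
Step 30: x=[6.2370] v=[-0.8133]
Step 31: x=[6.2107] v=[-0.5268]
Step 32: x=[6.1989] v=[-0.2354]
Step 33: x=[6.2018] v=[0.0581]
First v>=0 after going negative at step 33, time=1.6500

Answer: 1.6500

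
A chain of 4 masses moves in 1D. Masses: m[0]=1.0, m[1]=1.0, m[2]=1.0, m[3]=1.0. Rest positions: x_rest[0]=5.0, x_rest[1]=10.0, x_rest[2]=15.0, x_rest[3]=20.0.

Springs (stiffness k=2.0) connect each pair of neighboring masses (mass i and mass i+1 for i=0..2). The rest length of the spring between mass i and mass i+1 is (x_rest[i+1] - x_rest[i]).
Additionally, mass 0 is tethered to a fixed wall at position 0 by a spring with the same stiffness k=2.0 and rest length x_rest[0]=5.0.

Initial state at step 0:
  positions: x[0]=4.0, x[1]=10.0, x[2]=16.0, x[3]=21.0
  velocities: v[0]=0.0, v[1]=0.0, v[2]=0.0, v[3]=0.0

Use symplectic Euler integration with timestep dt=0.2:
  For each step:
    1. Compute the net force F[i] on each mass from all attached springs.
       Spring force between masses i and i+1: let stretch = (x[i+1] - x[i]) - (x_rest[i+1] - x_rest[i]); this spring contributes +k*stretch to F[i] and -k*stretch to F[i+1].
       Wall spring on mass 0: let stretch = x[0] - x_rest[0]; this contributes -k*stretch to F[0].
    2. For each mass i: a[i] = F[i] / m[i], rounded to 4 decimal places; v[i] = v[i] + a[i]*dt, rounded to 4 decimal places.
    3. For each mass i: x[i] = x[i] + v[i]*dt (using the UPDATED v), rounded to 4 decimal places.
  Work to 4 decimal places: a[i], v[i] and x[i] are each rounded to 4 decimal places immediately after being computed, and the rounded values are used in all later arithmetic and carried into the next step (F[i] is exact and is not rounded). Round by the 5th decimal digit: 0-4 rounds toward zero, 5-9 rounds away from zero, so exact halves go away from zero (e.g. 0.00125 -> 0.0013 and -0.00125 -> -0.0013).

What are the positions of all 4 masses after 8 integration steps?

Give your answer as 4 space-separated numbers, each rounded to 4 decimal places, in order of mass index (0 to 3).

Answer: 6.1166 10.6259 14.9959 20.2363

Derivation:
Step 0: x=[4.0000 10.0000 16.0000 21.0000] v=[0.0000 0.0000 0.0000 0.0000]
Step 1: x=[4.1600 10.0000 15.9200 21.0000] v=[0.8000 0.0000 -0.4000 0.0000]
Step 2: x=[4.4544 10.0064 15.7728 20.9936] v=[1.4720 0.0320 -0.7360 -0.0320]
Step 3: x=[4.8366 10.0300 15.5820 20.9695] v=[1.9110 0.1178 -0.9542 -0.1203]
Step 4: x=[5.2473 10.0822 15.3780 20.9144] v=[2.0537 0.2612 -1.0200 -0.2753]
Step 5: x=[5.6250 10.1713 15.1932 20.8164] v=[1.8887 0.4456 -0.9238 -0.4899]
Step 6: x=[5.9164 10.2985 15.0565 20.6686] v=[1.4572 0.6358 -0.6833 -0.7392]
Step 7: x=[6.0851 10.4557 14.9882 20.4718] v=[0.8435 0.7862 -0.3417 -0.9840]
Step 8: x=[6.1166 10.6259 14.9959 20.2363] v=[0.1577 0.8510 0.0387 -1.1774]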